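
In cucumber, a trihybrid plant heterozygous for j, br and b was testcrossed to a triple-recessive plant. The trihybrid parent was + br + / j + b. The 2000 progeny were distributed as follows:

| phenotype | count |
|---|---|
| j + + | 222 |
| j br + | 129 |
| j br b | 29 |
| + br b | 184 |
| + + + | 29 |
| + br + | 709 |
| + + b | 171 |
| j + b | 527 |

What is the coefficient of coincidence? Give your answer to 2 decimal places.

0.70

The two rarest classes, + + + and j br b, are the double crossovers. Comparing them with the parentals, only the br allele has switched, so br is the middle locus and the order is b – br – j.
b–br: (406 + 58)/2000 = 0.2320; br–j: (300 + 58)/2000 = 0.1790.
Expected DCO frequency = 0.2320 × 0.1790 ≈ 0.04153; observed = 58/2000 ≈ 0.02900.
Coefficient of coincidence = 0.02900/0.04153 ≈ 0.70.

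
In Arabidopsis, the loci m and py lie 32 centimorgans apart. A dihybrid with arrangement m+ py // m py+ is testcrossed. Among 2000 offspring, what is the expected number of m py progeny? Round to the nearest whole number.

A map distance of 32 centimorgans corresponds to a recombination frequency of 0.320.
The F1 is m+ py / m py+, so m py is a recombinant gamete class with expected frequency r/2 = 0.320/2 = 0.1600.
Expected number = 0.1600 × 2000 = 320.00 ≈ 320.

320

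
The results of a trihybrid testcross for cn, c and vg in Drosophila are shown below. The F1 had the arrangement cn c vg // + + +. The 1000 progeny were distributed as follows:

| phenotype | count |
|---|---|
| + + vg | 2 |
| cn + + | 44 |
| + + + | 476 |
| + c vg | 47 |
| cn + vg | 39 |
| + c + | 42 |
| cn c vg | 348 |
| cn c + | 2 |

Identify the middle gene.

vg

The two rarest classes, cn c + and + + vg, are the double crossovers. Comparing them with the parentals, only the vg allele has switched, so vg is the middle locus and the order is c – vg – cn.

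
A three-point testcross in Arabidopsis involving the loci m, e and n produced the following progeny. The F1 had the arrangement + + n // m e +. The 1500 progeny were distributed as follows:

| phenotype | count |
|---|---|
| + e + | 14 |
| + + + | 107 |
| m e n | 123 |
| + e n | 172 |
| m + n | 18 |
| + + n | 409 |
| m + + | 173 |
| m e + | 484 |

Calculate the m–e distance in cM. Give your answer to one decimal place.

The two rarest classes, m + n and + e +, are the double crossovers. Comparing them with the parentals, only the m allele has switched, so m is the middle locus and the order is n – m – e.
Crossovers in the m–e interval produce the single-crossover classes + e n and m + + (172 + 173 = 345) plus the double crossovers (32).
RF(m–e) = (345 + 32) / 1500 = 377/1500 = 0.2513 → 25.1 cM.

25.1 cM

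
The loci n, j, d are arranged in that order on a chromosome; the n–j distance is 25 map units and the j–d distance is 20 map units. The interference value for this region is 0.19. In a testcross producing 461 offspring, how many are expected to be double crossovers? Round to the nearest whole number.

Map distances give recombination frequencies of 0.250 and 0.200 for the two intervals.
With interference 0.19 (so coincidence = 0.81), expected double-crossover frequency = 0.250 × 0.200 × 0.81 = 0.04050.
Expected number = 0.04050 × 461 = 18.67 ≈ 19.

19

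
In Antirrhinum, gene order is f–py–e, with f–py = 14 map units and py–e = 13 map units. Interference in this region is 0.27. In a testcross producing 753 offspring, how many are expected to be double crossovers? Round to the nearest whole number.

10

Map distances give recombination frequencies of 0.140 and 0.130 for the two intervals.
With interference 0.27 (so coincidence = 0.73), expected double-crossover frequency = 0.140 × 0.130 × 0.73 = 0.01329.
Expected number = 0.01329 × 753 = 10.00 ≈ 10.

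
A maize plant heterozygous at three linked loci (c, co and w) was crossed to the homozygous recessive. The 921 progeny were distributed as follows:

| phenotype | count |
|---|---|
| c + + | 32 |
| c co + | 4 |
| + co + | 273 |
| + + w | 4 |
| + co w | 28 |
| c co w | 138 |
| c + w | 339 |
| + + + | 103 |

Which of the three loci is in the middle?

The two most frequent reciprocal classes, + co + and c + w, are the parental types, so the F1 was + co + / c + w.
The two rarest classes, c co + and + + w, are the double crossovers. Comparing them with the parentals, only the c allele has switched, so c is the middle locus and the order is w – c – co.

c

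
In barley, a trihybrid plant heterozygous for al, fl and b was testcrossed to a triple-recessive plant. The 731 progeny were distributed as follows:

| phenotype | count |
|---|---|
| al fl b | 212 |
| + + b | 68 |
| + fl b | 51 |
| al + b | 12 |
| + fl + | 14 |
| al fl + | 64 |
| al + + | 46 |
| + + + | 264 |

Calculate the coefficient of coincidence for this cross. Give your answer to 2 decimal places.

0.98

The two most frequent reciprocal classes, al fl b and + + +, are the parental types, so the F1 was al fl b / + + +.
The two rarest classes, al + b and + fl +, are the double crossovers. Comparing them with the parentals, only the fl allele has switched, so fl is the middle locus and the order is b – fl – al.
b–fl: (132 + 26)/731 = 0.2161; fl–al: (97 + 26)/731 = 0.1683.
Expected DCO frequency = 0.2161 × 0.1683 ≈ 0.03637; observed = 26/731 ≈ 0.03557.
Coefficient of coincidence = 0.03557/0.03637 ≈ 0.98.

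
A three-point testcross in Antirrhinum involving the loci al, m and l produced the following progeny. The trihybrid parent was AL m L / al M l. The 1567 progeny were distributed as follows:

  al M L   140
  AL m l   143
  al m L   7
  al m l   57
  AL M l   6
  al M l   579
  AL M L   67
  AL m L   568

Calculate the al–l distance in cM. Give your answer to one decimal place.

The two rarest classes, al m L and AL M l, are the double crossovers. Comparing them with the parentals, only the al allele has switched, so al is the middle locus and the order is m – al – l.
Crossovers in the al–l interval produce the single-crossover classes AL m l and al M L (143 + 140 = 283) plus the double crossovers (13).
RF(al–l) = (283 + 13) / 1567 = 296/1567 = 0.1889 → 18.9 cM.

18.9 cM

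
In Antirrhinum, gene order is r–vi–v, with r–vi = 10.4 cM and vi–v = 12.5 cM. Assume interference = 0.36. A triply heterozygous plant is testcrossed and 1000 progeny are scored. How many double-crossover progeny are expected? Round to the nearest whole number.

8

Map distances give recombination frequencies of 0.104 and 0.125 for the two intervals.
With interference 0.36 (so coincidence = 0.64), expected double-crossover frequency = 0.104 × 0.125 × 0.64 = 0.00832.
Expected number = 0.00832 × 1000 = 8.32 ≈ 8.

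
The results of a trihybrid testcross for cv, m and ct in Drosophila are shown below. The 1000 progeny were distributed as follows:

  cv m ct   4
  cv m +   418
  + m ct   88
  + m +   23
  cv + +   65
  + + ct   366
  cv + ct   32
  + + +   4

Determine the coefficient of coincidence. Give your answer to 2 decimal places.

The two most frequent reciprocal classes, + + ct and cv m +, are the parental types, so the F1 was + + ct / cv m +.
The two rarest classes, + + + and cv m ct, are the double crossovers. Comparing them with the parentals, only the ct allele has switched, so ct is the middle locus and the order is cv – ct – m.
cv–ct: (55 + 8)/1000 = 0.0630; ct–m: (153 + 8)/1000 = 0.1610.
Expected DCO frequency = 0.0630 × 0.1610 ≈ 0.01014; observed = 8/1000 ≈ 0.00800.
Coefficient of coincidence = 0.00800/0.01014 ≈ 0.79.

0.79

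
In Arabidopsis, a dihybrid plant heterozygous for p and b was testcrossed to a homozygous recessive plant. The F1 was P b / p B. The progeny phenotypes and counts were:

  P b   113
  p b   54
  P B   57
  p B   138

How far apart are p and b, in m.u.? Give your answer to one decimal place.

The recombinant classes are P B and p b: 57 + 54 = 111.
Recombination frequency = 111/362 = 0.3066 ≈ 30.7%, i.e. 30.7 m.u.

30.7 m.u.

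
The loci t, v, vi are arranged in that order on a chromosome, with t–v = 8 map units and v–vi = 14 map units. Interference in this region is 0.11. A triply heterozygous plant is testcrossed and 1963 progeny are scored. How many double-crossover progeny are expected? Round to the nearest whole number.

Map distances give recombination frequencies of 0.080 and 0.140 for the two intervals.
With interference 0.11 (so coincidence = 0.89), expected double-crossover frequency = 0.080 × 0.140 × 0.89 = 0.00997.
Expected number = 0.00997 × 1963 = 19.57 ≈ 20.

20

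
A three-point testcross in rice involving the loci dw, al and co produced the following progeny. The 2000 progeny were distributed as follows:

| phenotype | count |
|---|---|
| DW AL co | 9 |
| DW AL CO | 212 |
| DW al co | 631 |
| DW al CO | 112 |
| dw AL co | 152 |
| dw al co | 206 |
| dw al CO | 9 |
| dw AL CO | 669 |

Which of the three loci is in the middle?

al

The two most frequent reciprocal classes, DW al co and dw AL CO, are the parental types, so the F1 was DW al co / dw AL CO.
The two rarest classes, DW AL co and dw al CO, are the double crossovers. Comparing them with the parentals, only the al allele has switched, so al is the middle locus and the order is dw – al – co.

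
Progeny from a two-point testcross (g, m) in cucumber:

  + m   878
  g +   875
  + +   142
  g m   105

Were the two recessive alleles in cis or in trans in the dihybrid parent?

The two most frequent classes are + m (878) and g + (875); these are the parental (non-recombinant) types.
So the F1 carried + m on one chromosome and g + on the other — the recessive alleles are on opposite chromosomes (trans / repulsion).

trans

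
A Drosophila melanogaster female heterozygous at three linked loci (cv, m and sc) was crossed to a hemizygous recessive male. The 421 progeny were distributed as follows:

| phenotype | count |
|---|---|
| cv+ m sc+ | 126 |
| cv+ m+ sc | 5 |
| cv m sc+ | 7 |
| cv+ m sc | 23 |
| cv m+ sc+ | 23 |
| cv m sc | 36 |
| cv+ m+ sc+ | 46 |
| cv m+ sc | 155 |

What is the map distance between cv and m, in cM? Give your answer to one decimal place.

22.3 cM

The two most frequent reciprocal classes, cv m+ sc and cv+ m sc+, are the parental types, so the F1 was cv m+ sc / cv+ m sc+.
The two rarest classes, cv+ m+ sc and cv m sc+, are the double crossovers. Comparing them with the parentals, only the cv allele has switched, so cv is the middle locus and the order is sc – cv – m.
Crossovers in the cv–m interval produce the single-crossover classes cv m sc and cv+ m+ sc+ (36 + 46 = 82) plus the double crossovers (12).
RF(cv–m) = (82 + 12) / 421 = 94/421 = 0.2233 → 22.3 cM.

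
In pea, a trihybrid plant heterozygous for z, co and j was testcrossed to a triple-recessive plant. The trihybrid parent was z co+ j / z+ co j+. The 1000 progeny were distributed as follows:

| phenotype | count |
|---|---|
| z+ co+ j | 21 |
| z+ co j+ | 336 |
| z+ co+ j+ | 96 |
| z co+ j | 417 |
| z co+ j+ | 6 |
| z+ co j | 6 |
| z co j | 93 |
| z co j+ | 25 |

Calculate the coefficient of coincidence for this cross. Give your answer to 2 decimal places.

The two rarest classes, z co+ j+ and z+ co j, are the double crossovers. Comparing them with the parentals, only the j allele has switched, so j is the middle locus and the order is co – j – z.
co–j: (189 + 12)/1000 = 0.2010; j–z: (46 + 12)/1000 = 0.0580.
Expected DCO frequency = 0.2010 × 0.0580 ≈ 0.01166; observed = 12/1000 ≈ 0.01200.
Coefficient of coincidence = 0.01200/0.01166 ≈ 1.03.

1.03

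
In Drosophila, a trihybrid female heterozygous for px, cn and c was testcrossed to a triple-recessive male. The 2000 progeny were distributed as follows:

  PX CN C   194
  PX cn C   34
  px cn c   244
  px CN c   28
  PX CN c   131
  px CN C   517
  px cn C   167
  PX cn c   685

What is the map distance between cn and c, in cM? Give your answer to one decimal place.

The two most frequent reciprocal classes, PX cn c and px CN C, are the parental types, so the F1 was PX cn c / px CN C.
The two rarest classes, PX cn C and px CN c, are the double crossovers. Comparing them with the parentals, only the c allele has switched, so c is the middle locus and the order is cn – c – px.
Crossovers in the cn–c interval produce the single-crossover classes PX CN c and px cn C (131 + 167 = 298) plus the double crossovers (62).
RF(cn–c) = (298 + 62) / 2000 = 360/2000 = 0.1800 → 18.0 cM.

18.0 cM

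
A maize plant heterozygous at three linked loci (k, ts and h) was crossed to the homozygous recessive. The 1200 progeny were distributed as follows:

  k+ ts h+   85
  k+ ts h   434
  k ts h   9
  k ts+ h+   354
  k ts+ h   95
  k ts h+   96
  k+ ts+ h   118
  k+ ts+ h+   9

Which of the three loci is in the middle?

The two most frequent reciprocal classes, k ts+ h+ and k+ ts h, are the parental types, so the F1 was k ts+ h+ / k+ ts h.
The two rarest classes, k+ ts+ h+ and k ts h, are the double crossovers. Comparing them with the parentals, only the k allele has switched, so k is the middle locus and the order is h – k – ts.

k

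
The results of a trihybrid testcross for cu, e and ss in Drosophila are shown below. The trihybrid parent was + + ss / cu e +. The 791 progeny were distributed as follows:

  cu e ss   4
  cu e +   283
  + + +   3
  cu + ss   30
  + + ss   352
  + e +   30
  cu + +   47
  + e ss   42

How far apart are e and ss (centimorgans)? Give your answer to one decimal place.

The two rarest classes, + + + and cu e ss, are the double crossovers. Comparing them with the parentals, only the ss allele has switched, so ss is the middle locus and the order is cu – ss – e.
Crossovers in the ss–e interval produce the single-crossover classes + e ss and cu + + (42 + 47 = 89) plus the double crossovers (7).
RF(ss–e) = (89 + 7) / 791 = 96/791 = 0.1214 → 12.1 centimorgans.

12.1 centimorgans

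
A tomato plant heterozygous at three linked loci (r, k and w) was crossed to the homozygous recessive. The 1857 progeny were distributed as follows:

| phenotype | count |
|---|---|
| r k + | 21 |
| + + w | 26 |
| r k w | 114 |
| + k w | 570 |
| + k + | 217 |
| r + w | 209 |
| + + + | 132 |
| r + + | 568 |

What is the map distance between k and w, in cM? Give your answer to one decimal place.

The two most frequent reciprocal classes, + k w and r + +, are the parental types, so the F1 was + k w / r + +.
The two rarest classes, + + w and r k +, are the double crossovers. Comparing them with the parentals, only the k allele has switched, so k is the middle locus and the order is r – k – w.
Crossovers in the k–w interval produce the single-crossover classes + k + and r + w (217 + 209 = 426) plus the double crossovers (47).
RF(k–w) = (426 + 47) / 1857 = 473/1857 = 0.2547 → 25.5 cM.

25.5 cM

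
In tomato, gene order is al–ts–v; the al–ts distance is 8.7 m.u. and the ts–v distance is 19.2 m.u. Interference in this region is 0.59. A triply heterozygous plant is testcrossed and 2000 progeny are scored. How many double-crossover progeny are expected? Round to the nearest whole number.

Map distances give recombination frequencies of 0.087 and 0.192 for the two intervals.
With interference 0.59 (so coincidence = 0.41), expected double-crossover frequency = 0.087 × 0.192 × 0.41 = 0.00685.
Expected number = 0.00685 × 2000 = 13.70 ≈ 14.

14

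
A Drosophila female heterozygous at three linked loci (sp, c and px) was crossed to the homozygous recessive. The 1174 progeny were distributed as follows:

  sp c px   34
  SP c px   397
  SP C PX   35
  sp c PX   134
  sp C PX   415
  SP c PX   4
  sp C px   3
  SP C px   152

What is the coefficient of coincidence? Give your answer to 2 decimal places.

The two most frequent reciprocal classes, SP c px and sp C PX, are the parental types, so the F1 was SP c px / sp C PX.
The two rarest classes, SP c PX and sp C px, are the double crossovers. Comparing them with the parentals, only the px allele has switched, so px is the middle locus and the order is sp – px – c.
sp–px: (69 + 7)/1174 = 0.0647; px–c: (286 + 7)/1174 = 0.2496.
Expected DCO frequency = 0.0647 × 0.2496 ≈ 0.01615; observed = 7/1174 ≈ 0.00596.
Coefficient of coincidence = 0.00596/0.01615 ≈ 0.37.

0.37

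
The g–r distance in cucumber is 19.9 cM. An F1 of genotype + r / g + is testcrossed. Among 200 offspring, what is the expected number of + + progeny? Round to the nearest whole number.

A map distance of 19.9 cM corresponds to a recombination frequency of 0.199.
The F1 is + r / g +, so + + is a recombinant gamete class with expected frequency r/2 = 0.199/2 = 0.0995.
Expected number = 0.0995 × 200 = 19.90 ≈ 20.

20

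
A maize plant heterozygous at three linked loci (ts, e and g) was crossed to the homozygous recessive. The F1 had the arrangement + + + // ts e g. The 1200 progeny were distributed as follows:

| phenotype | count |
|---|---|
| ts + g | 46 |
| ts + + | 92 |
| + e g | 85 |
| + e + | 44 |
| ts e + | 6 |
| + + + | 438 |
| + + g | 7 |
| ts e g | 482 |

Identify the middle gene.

g

The two rarest classes, + + g and ts e +, are the double crossovers. Comparing them with the parentals, only the g allele has switched, so g is the middle locus and the order is e – g – ts.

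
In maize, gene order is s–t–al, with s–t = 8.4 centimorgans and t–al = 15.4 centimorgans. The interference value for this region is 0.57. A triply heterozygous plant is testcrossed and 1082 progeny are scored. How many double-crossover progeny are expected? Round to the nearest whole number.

Map distances give recombination frequencies of 0.084 and 0.154 for the two intervals.
With interference 0.57 (so coincidence = 0.43), expected double-crossover frequency = 0.084 × 0.154 × 0.43 = 0.00556.
Expected number = 0.00556 × 1082 = 6.02 ≈ 6.

6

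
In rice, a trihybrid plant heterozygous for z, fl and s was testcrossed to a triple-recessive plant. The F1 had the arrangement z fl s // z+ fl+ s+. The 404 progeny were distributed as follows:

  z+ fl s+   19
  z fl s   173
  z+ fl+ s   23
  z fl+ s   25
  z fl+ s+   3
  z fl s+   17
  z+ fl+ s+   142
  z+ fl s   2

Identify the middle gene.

The two rarest classes, z+ fl s and z fl+ s+, are the double crossovers. Comparing them with the parentals, only the z allele has switched, so z is the middle locus and the order is s – z – fl.

z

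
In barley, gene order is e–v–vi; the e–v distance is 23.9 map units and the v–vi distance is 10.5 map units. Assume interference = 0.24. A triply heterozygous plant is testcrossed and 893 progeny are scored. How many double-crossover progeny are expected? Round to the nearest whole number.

Map distances give recombination frequencies of 0.239 and 0.105 for the two intervals.
With interference 0.24 (so coincidence = 0.76), expected double-crossover frequency = 0.239 × 0.105 × 0.76 = 0.01907.
Expected number = 0.01907 × 893 = 17.03 ≈ 17.

17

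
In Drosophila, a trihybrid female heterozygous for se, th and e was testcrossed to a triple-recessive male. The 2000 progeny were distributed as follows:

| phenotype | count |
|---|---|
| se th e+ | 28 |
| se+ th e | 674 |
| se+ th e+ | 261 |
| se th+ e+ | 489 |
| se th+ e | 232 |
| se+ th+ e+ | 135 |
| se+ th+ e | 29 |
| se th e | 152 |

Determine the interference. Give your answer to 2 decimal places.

0.40

The two most frequent reciprocal classes, se+ th e and se th+ e+, are the parental types, so the F1 was se+ th e / se th+ e+.
The two rarest classes, se+ th+ e and se th e+, are the double crossovers. Comparing them with the parentals, only the th allele has switched, so th is the middle locus and the order is se – th – e.
se–th: (287 + 57)/2000 = 0.1720; th–e: (493 + 57)/2000 = 0.2750.
Expected DCO frequency = 0.1720 × 0.2750 ≈ 0.04730; observed = 57/2000 ≈ 0.02850.
Coefficient of coincidence = 0.02850/0.04730 ≈ 0.60; interference = 1 − 0.60 = 0.40.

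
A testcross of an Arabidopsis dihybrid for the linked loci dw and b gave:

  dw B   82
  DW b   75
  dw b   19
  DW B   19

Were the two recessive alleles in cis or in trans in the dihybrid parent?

trans

The two most frequent classes are DW b (75) and dw B (82); these are the parental (non-recombinant) types.
So the F1 carried DW b on one chromosome and dw B on the other — the recessive alleles are on opposite chromosomes (trans / repulsion).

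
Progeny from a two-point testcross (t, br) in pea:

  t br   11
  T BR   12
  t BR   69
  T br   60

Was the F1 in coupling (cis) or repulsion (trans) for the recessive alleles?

The two most frequent classes are T br (60) and t BR (69); these are the parental (non-recombinant) types.
So the F1 carried T br on one chromosome and t BR on the other — the recessive alleles are on opposite chromosomes (trans / repulsion).

trans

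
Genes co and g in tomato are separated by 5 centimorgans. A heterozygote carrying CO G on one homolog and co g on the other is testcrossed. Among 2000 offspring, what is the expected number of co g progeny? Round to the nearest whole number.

A map distance of 5 centimorgans corresponds to a recombination frequency of 0.050.
The F1 is CO G / co g, so co g is a parental gamete class with expected frequency (1 − r)/2 = 0.950/2 = 0.4750.
Expected number = 0.4750 × 2000 = 950.00 ≈ 950.

950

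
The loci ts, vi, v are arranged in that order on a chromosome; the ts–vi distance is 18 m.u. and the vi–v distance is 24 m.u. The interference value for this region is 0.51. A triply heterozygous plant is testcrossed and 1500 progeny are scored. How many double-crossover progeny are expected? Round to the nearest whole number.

Map distances give recombination frequencies of 0.180 and 0.240 for the two intervals.
With interference 0.51 (so coincidence = 0.49), expected double-crossover frequency = 0.180 × 0.240 × 0.49 = 0.02117.
Expected number = 0.02117 × 1500 = 31.75 ≈ 32.

32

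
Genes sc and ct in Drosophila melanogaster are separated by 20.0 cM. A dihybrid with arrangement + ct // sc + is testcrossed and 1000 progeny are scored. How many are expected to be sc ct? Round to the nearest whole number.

100

A map distance of 20.0 cM corresponds to a recombination frequency of 0.200.
The F1 is + ct / sc +, so sc ct is a recombinant gamete class with expected frequency r/2 = 0.200/2 = 0.1000.
Expected number = 0.1000 × 1000 = 100.00 ≈ 100.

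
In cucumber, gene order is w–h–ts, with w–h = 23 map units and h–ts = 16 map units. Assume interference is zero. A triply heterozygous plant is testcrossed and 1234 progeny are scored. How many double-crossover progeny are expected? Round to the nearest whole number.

Map distances give recombination frequencies of 0.230 and 0.160 for the two intervals.
With no interference, expected double-crossover frequency = 0.230 × 0.160 = 0.03680.
Expected number = 0.03680 × 1234 = 45.41 ≈ 45.

45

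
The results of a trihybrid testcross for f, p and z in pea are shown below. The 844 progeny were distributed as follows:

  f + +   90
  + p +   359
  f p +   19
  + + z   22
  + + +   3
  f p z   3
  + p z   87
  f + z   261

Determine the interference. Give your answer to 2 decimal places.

0.41

The two most frequent reciprocal classes, + p + and f + z, are the parental types, so the F1 was + p + / f + z.
The two rarest classes, + + + and f p z, are the double crossovers. Comparing them with the parentals, only the p allele has switched, so p is the middle locus and the order is f – p – z.
f–p: (41 + 6)/844 = 0.0557; p–z: (177 + 6)/844 = 0.2168.
Expected DCO frequency = 0.0557 × 0.2168 ≈ 0.01208; observed = 6/844 ≈ 0.00711.
Coefficient of coincidence = 0.00711/0.01208 ≈ 0.59; interference = 1 − 0.59 = 0.41.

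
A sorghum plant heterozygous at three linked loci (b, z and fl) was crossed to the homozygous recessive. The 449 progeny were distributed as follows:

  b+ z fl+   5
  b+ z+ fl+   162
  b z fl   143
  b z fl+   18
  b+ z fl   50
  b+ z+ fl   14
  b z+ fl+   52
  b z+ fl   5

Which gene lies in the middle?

The two most frequent reciprocal classes, b z fl and b+ z+ fl+, are the parental types, so the F1 was b z fl / b+ z+ fl+.
The two rarest classes, b z+ fl and b+ z fl+, are the double crossovers. Comparing them with the parentals, only the z allele has switched, so z is the middle locus and the order is fl – z – b.

z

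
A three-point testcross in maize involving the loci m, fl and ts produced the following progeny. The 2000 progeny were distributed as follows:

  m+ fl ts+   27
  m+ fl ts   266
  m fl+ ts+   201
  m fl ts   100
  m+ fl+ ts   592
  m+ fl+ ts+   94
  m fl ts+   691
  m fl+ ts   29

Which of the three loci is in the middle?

m

The two most frequent reciprocal classes, m+ fl+ ts and m fl ts+, are the parental types, so the F1 was m+ fl+ ts / m fl ts+.
The two rarest classes, m fl+ ts and m+ fl ts+, are the double crossovers. Comparing them with the parentals, only the m allele has switched, so m is the middle locus and the order is fl – m – ts.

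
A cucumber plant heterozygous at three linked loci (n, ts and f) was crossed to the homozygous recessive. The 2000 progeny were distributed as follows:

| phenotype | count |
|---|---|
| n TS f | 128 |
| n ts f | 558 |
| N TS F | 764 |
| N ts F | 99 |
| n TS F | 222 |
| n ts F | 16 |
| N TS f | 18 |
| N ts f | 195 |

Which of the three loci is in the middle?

The two most frequent reciprocal classes, N TS F and n ts f, are the parental types, so the F1 was N TS F / n ts f.
The two rarest classes, N TS f and n ts F, are the double crossovers. Comparing them with the parentals, only the f allele has switched, so f is the middle locus and the order is n – f – ts.

f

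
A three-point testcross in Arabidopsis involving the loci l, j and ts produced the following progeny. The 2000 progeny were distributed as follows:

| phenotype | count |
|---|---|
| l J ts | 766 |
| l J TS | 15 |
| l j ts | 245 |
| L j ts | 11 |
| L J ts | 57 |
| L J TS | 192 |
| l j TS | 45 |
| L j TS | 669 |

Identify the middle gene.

ts

The two most frequent reciprocal classes, L j TS and l J ts, are the parental types, so the F1 was L j TS / l J ts.
The two rarest classes, L j ts and l J TS, are the double crossovers. Comparing them with the parentals, only the ts allele has switched, so ts is the middle locus and the order is l – ts – j.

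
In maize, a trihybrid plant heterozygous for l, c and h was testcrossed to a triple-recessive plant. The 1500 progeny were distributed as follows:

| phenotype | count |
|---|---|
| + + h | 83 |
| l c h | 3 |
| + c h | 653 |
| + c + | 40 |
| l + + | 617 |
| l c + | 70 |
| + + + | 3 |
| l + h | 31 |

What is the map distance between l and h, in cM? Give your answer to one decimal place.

5.1 cM

The two most frequent reciprocal classes, + c h and l + +, are the parental types, so the F1 was + c h / l + +.
The two rarest classes, l c h and + + +, are the double crossovers. Comparing them with the parentals, only the l allele has switched, so l is the middle locus and the order is h – l – c.
Crossovers in the h–l interval produce the single-crossover classes + c + and l + h (40 + 31 = 71) plus the double crossovers (6).
RF(h–l) = (71 + 6) / 1500 = 77/1500 = 0.0513 → 5.1 cM.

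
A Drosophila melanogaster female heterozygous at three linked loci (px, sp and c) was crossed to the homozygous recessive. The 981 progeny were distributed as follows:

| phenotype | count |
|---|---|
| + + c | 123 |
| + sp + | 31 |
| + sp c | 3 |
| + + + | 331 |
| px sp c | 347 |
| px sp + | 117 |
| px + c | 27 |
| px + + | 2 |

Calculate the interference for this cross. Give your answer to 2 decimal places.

0.68

The two most frequent reciprocal classes, + + + and px sp c, are the parental types, so the F1 was + + + / px sp c.
The two rarest classes, px + + and + sp c, are the double crossovers. Comparing them with the parentals, only the px allele has switched, so px is the middle locus and the order is sp – px – c.
sp–px: (58 + 5)/981 = 0.0642; px–c: (240 + 5)/981 = 0.2497.
Expected DCO frequency = 0.0642 × 0.2497 ≈ 0.01603; observed = 5/981 ≈ 0.00510.
Coefficient of coincidence = 0.00510/0.01603 ≈ 0.32; interference = 1 − 0.32 = 0.68.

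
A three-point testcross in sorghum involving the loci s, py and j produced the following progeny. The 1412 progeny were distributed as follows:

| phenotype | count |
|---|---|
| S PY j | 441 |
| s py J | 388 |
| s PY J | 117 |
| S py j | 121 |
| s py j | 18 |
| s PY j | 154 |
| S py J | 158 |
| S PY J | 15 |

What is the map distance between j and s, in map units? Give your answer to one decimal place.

The two most frequent reciprocal classes, S PY j and s py J, are the parental types, so the F1 was S PY j / s py J.
The two rarest classes, S PY J and s py j, are the double crossovers. Comparing them with the parentals, only the j allele has switched, so j is the middle locus and the order is py – j – s.
Crossovers in the j–s interval produce the single-crossover classes s PY j and S py J (154 + 158 = 312) plus the double crossovers (33).
RF(j–s) = (312 + 33) / 1412 = 345/1412 = 0.2443 → 24.4 map units.

24.4 map units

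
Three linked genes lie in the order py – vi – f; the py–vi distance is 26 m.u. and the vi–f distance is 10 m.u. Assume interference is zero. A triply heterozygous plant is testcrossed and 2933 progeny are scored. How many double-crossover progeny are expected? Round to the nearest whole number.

76

Map distances give recombination frequencies of 0.260 and 0.100 for the two intervals.
With no interference, expected double-crossover frequency = 0.260 × 0.100 = 0.02600.
Expected number = 0.02600 × 2933 = 76.26 ≈ 76.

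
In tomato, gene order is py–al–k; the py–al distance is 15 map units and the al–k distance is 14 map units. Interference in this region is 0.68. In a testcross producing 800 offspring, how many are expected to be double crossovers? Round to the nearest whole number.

Map distances give recombination frequencies of 0.150 and 0.140 for the two intervals.
With interference 0.68 (so coincidence = 0.32), expected double-crossover frequency = 0.150 × 0.140 × 0.32 = 0.00672.
Expected number = 0.00672 × 800 = 5.38 ≈ 5.

5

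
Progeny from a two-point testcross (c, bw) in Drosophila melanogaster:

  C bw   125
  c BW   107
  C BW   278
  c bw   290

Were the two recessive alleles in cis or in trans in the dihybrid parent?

The two most frequent classes are C BW (278) and c bw (290); these are the parental (non-recombinant) types.
So the F1 carried C BW on one chromosome and c bw on the other — the recessive alleles are on the same chromosome (cis / coupling).

cis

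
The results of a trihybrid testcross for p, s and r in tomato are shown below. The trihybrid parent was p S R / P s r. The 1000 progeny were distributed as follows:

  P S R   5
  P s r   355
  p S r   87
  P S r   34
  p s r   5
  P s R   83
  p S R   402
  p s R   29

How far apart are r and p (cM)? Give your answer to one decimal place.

18.0 cM

The two rarest classes, P S R and p s r, are the double crossovers. Comparing them with the parentals, only the p allele has switched, so p is the middle locus and the order is s – p – r.
Crossovers in the p–r interval produce the single-crossover classes p S r and P s R (87 + 83 = 170) plus the double crossovers (10).
RF(p–r) = (170 + 10) / 1000 = 180/1000 = 0.1800 → 18.0 cM.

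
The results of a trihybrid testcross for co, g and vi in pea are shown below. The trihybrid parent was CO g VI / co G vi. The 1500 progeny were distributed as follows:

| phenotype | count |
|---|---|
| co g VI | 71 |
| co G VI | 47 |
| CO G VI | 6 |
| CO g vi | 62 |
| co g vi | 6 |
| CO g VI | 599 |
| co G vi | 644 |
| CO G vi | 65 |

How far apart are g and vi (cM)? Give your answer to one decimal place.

The two rarest classes, CO G VI and co g vi, are the double crossovers. Comparing them with the parentals, only the g allele has switched, so g is the middle locus and the order is vi – g – co.
Crossovers in the vi–g interval produce the single-crossover classes CO g vi and co G VI (62 + 47 = 109) plus the double crossovers (12).
RF(vi–g) = (109 + 12) / 1500 = 121/1500 = 0.0807 → 8.1 cM.

8.1 cM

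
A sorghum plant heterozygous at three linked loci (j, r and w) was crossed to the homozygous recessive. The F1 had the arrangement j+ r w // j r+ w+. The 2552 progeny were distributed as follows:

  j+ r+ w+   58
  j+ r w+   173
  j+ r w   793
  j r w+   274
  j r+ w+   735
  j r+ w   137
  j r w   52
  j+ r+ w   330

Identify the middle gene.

j

The two rarest classes, j r w and j+ r+ w+, are the double crossovers. Comparing them with the parentals, only the j allele has switched, so j is the middle locus and the order is r – j – w.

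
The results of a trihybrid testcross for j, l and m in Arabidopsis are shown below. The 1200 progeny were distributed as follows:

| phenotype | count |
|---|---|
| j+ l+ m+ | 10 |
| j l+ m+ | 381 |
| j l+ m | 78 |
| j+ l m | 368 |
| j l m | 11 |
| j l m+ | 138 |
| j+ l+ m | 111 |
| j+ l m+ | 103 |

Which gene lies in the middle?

j

The two most frequent reciprocal classes, j l+ m+ and j+ l m, are the parental types, so the F1 was j l+ m+ / j+ l m.
The two rarest classes, j+ l+ m+ and j l m, are the double crossovers. Comparing them with the parentals, only the j allele has switched, so j is the middle locus and the order is m – j – l.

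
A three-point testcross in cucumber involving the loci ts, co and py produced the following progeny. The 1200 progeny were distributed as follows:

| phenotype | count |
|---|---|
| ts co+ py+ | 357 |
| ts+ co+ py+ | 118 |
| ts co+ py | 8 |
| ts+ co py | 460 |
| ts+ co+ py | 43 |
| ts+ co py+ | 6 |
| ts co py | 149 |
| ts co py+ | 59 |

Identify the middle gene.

The two most frequent reciprocal classes, ts+ co py and ts co+ py+, are the parental types, so the F1 was ts+ co py / ts co+ py+.
The two rarest classes, ts+ co py+ and ts co+ py, are the double crossovers. Comparing them with the parentals, only the py allele has switched, so py is the middle locus and the order is ts – py – co.

py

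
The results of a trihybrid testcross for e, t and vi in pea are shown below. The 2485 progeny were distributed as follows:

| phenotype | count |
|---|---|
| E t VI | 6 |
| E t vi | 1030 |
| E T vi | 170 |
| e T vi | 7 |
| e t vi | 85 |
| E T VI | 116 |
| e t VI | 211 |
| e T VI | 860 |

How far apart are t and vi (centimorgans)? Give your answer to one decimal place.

The two most frequent reciprocal classes, e T VI and E t vi, are the parental types, so the F1 was e T VI / E t vi.
The two rarest classes, e T vi and E t VI, are the double crossovers. Comparing them with the parentals, only the vi allele has switched, so vi is the middle locus and the order is e – vi – t.
Crossovers in the vi–t interval produce the single-crossover classes e t VI and E T vi (211 + 170 = 381) plus the double crossovers (13).
RF(vi–t) = (381 + 13) / 2485 = 394/2485 = 0.1586 → 15.9 centimorgans.

15.9 centimorgans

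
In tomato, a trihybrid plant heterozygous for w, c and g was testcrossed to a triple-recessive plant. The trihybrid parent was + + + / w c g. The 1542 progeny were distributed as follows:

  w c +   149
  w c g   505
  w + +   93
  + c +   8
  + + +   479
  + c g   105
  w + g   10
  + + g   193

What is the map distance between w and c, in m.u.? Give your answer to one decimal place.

The two rarest classes, + c + and w + g, are the double crossovers. Comparing them with the parentals, only the c allele has switched, so c is the middle locus and the order is g – c – w.
Crossovers in the c–w interval produce the single-crossover classes w + + and + c g (93 + 105 = 198) plus the double crossovers (18).
RF(c–w) = (198 + 18) / 1542 = 216/1542 = 0.1401 → 14.0 m.u.

14.0 m.u.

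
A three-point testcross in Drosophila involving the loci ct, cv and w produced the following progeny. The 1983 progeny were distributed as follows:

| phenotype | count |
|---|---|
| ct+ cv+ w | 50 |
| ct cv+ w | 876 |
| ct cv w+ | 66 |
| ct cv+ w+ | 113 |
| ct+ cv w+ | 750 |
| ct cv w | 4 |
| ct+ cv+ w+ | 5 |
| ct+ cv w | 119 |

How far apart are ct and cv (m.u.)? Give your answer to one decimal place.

6.3 m.u.

The two most frequent reciprocal classes, ct cv+ w and ct+ cv w+, are the parental types, so the F1 was ct cv+ w / ct+ cv w+.
The two rarest classes, ct cv w and ct+ cv+ w+, are the double crossovers. Comparing them with the parentals, only the cv allele has switched, so cv is the middle locus and the order is ct – cv – w.
Crossovers in the ct–cv interval produce the single-crossover classes ct+ cv+ w and ct cv w+ (50 + 66 = 116) plus the double crossovers (9).
RF(ct–cv) = (116 + 9) / 1983 = 125/1983 = 0.0630 → 6.3 m.u.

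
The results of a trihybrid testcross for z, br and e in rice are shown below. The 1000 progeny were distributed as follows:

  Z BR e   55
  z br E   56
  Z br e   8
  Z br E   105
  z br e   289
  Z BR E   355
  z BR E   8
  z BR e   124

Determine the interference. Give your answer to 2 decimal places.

0.49

The two most frequent reciprocal classes, Z BR E and z br e, are the parental types, so the F1 was Z BR E / z br e.
The two rarest classes, z BR E and Z br e, are the double crossovers. Comparing them with the parentals, only the z allele has switched, so z is the middle locus and the order is br – z – e.
br–z: (229 + 16)/1000 = 0.2450; z–e: (111 + 16)/1000 = 0.1270.
Expected DCO frequency = 0.2450 × 0.1270 ≈ 0.03112; observed = 16/1000 ≈ 0.01600.
Coefficient of coincidence = 0.01600/0.03112 ≈ 0.51; interference = 1 − 0.51 = 0.49.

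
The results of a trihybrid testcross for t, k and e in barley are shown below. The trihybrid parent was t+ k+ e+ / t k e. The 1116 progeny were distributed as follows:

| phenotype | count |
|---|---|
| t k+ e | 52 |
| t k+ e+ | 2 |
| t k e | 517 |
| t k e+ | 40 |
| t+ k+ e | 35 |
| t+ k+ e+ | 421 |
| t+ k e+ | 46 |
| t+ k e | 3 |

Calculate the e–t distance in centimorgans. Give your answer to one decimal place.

The two rarest classes, t k+ e+ and t+ k e, are the double crossovers. Comparing them with the parentals, only the t allele has switched, so t is the middle locus and the order is k – t – e.
Crossovers in the t–e interval produce the single-crossover classes t+ k+ e and t k e+ (35 + 40 = 75) plus the double crossovers (5).
RF(t–e) = (75 + 5) / 1116 = 80/1116 = 0.0717 → 7.2 centimorgans.

7.2 centimorgans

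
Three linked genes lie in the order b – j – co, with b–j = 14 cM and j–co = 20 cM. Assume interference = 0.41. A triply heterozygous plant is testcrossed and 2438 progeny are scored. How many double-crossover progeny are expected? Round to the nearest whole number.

Map distances give recombination frequencies of 0.140 and 0.200 for the two intervals.
With interference 0.41 (so coincidence = 0.59), expected double-crossover frequency = 0.140 × 0.200 × 0.59 = 0.01652.
Expected number = 0.01652 × 2438 = 40.28 ≈ 40.

40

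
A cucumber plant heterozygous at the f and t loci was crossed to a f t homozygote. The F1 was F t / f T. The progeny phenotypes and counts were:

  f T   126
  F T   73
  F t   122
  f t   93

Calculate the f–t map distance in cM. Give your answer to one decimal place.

40.1 cM

The recombinant classes are F T and f t: 73 + 93 = 166.
Recombination frequency = 166/414 = 0.4010 ≈ 40.1%, i.e. 40.1 cM.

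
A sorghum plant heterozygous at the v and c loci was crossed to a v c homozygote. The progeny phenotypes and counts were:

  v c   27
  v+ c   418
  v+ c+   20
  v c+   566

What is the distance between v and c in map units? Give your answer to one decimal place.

The two most frequent classes, v+ c (418) and v c+ (566), are the parental types, so the F1 was v+ c / v c+.
The recombinant classes are v+ c+ and v c: 20 + 27 = 47.
Recombination frequency = 47/1031 = 0.0456 ≈ 4.6%, i.e. 4.6 map units.

4.6 map units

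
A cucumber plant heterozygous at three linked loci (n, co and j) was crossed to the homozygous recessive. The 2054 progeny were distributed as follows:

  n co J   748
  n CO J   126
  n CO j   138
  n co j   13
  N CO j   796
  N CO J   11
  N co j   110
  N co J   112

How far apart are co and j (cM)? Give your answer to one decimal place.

12.7 cM

The two most frequent reciprocal classes, N CO j and n co J, are the parental types, so the F1 was N CO j / n co J.
The two rarest classes, N CO J and n co j, are the double crossovers. Comparing them with the parentals, only the j allele has switched, so j is the middle locus and the order is co – j – n.
Crossovers in the co–j interval produce the single-crossover classes N co j and n CO J (110 + 126 = 236) plus the double crossovers (24).
RF(co–j) = (236 + 24) / 2054 = 260/2054 = 0.1266 → 12.7 cM.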